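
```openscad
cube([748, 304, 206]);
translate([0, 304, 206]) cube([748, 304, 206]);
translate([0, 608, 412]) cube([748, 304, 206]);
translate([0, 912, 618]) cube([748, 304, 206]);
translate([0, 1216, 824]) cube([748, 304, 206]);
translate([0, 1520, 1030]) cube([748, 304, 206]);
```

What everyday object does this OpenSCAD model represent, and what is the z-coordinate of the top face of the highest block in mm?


A staircase. The total rise is 1236 mm.

6 identical blocks, each offset up and back from the previous — a staircase. Each step is 206 mm tall and there are 6 of them, so the total rise is 6 × 206 = 1236 mm.


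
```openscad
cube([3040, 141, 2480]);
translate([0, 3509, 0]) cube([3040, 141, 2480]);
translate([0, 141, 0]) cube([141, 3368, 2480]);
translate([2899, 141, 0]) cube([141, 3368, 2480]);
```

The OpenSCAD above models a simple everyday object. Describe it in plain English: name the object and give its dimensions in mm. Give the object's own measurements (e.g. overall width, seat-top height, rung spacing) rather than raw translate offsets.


The wall frame of a small rectangular building: four walls, each 2480 mm tall and 141 mm thick, enclosing a footprint 3040 mm (x) by 3650 mm (y) outside-to-outside, with no floor or roof. The front and back walls (the −y and +y sides) span the full width; the two side walls fit between them.


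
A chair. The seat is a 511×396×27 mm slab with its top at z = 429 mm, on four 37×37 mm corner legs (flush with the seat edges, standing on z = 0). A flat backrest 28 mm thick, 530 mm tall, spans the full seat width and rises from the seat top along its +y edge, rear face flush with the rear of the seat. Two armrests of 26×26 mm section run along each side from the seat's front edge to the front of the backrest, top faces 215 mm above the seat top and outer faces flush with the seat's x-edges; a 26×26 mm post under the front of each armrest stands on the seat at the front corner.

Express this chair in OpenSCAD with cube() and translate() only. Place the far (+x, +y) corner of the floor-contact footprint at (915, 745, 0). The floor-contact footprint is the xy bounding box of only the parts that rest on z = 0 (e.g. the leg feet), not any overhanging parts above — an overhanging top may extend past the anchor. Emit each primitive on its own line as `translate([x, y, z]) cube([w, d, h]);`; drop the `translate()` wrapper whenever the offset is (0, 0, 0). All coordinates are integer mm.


translate([404, 349, 402]) cube([511, 396, 27]);
translate([404, 349, 0]) cube([37, 37, 402]);
translate([878, 349, 0]) cube([37, 37, 402]);
translate([404, 708, 0]) cube([37, 37, 402]);
translate([878, 708, 0]) cube([37, 37, 402]);
translate([404, 717, 429]) cube([511, 28, 530]);
translate([404, 349, 618]) cube([26, 368, 26]);
translate([889, 349, 618]) cube([26, 368, 26]);
translate([404, 349, 429]) cube([26, 26, 189]);
translate([889, 349, 429]) cube([26, 26, 189]);


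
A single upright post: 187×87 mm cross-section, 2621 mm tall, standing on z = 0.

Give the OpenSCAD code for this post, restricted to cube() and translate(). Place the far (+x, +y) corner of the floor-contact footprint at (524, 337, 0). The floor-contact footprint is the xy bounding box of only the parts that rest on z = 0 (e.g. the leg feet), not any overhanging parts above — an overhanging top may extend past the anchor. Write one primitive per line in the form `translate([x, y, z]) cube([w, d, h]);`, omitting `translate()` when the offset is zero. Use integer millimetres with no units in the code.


translate([337, 250, 0]) cube([187, 87, 2621]);


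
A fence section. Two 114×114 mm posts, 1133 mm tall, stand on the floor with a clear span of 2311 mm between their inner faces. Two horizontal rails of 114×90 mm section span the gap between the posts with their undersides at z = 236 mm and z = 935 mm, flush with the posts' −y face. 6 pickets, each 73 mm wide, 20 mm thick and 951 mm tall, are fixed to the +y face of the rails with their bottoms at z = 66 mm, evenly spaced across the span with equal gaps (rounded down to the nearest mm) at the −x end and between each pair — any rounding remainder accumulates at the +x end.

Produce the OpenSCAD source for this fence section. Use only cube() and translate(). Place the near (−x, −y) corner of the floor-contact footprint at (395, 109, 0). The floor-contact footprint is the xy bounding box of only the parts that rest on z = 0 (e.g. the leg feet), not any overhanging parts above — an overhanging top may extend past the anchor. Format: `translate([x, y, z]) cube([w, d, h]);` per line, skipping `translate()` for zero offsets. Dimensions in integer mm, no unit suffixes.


translate([395, 109, 0]) cube([114, 114, 1133]);
translate([2820, 109, 0]) cube([114, 114, 1133]);
translate([509, 109, 236]) cube([2311, 114, 90]);
translate([509, 109, 935]) cube([2311, 114, 90]);
translate([776, 223, 66]) cube([73, 20, 951]);
translate([1116, 223, 66]) cube([73, 20, 951]);
translate([1456, 223, 66]) cube([73, 20, 951]);
translate([1796, 223, 66]) cube([73, 20, 951]);
translate([2136, 223, 66]) cube([73, 20, 951]);
translate([2476, 223, 66]) cube([73, 20, 951]);


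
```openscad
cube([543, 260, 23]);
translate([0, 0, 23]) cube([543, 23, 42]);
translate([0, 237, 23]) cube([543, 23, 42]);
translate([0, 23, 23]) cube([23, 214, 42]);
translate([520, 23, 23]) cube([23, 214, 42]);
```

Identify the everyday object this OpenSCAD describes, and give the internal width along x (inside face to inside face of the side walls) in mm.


An open box. The internal width is 497 mm.

A 543×260 base slab with four walls standing on it — an open box. The base is 543 mm wide and the walls are 23 mm thick, so the internal width is 543 − 2 × 23 = 497 mm.


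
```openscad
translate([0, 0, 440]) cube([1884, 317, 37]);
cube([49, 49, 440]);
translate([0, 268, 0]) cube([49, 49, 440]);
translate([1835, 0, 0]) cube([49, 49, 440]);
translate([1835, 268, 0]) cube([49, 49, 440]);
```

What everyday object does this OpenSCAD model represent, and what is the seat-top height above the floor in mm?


A bench. The seat-top height is 477 mm.

A long slab on four corner posts — a bench. The slab sits at z = 440 with thickness 37, so the top is 440 + 37 = 477 mm.


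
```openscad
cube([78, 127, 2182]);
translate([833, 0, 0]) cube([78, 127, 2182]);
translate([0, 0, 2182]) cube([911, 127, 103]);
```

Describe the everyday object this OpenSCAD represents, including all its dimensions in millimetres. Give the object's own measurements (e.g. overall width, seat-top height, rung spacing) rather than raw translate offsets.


A door frame. The clear opening is 755 mm wide and 2182 mm high. Two 78 mm wide jambs, 127 mm deep, stand either side of the opening from the floor to the top of the opening. A 103 mm thick head sits across the top of both jambs, spanning the full outside width of the frame.


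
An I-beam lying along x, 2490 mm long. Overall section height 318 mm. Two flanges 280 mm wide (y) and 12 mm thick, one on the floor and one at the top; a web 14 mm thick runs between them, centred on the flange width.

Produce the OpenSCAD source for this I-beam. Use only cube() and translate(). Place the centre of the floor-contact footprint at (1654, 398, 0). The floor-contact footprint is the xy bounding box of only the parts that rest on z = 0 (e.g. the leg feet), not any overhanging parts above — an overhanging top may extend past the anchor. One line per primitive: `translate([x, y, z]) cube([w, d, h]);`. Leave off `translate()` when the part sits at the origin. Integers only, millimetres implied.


translate([409, 258, 0]) cube([2490, 280, 12]);
translate([409, 391, 12]) cube([2490, 14, 294]);
translate([409, 258, 306]) cube([2490, 280, 12]);


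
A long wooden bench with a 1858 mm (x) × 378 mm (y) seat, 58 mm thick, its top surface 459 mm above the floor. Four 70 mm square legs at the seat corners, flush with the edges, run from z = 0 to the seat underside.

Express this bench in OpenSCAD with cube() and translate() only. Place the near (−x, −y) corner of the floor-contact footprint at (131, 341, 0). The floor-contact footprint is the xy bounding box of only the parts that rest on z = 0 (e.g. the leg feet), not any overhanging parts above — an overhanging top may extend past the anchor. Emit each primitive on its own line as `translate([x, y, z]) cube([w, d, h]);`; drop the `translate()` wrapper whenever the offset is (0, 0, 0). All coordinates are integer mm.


// leg_h = 459 − 58 = 401
translate([131, 341, 401]) cube([1858, 378, 58]);
translate([131, 341, 0]) cube([70, 70, 401]);
translate([131, 649, 0]) cube([70, 70, 401]);
translate([1919, 341, 0]) cube([70, 70, 401]);
translate([1919, 649, 0]) cube([70, 70, 401]);


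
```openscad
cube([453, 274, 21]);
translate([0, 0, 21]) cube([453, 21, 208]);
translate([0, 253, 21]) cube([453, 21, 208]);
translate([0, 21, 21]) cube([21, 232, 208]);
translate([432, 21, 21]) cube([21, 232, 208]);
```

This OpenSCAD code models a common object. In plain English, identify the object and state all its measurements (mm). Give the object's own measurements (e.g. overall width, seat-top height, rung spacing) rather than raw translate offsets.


An open-topped rectangular box: outside dimensions 453×274×229 mm, with a uniform wall and base thickness of 21 mm. The base is a full 453×274 slab on the floor; four walls sit on top of the base. The front and back walls (the −y and +y sides) span the full width; the two side walls fit between them.


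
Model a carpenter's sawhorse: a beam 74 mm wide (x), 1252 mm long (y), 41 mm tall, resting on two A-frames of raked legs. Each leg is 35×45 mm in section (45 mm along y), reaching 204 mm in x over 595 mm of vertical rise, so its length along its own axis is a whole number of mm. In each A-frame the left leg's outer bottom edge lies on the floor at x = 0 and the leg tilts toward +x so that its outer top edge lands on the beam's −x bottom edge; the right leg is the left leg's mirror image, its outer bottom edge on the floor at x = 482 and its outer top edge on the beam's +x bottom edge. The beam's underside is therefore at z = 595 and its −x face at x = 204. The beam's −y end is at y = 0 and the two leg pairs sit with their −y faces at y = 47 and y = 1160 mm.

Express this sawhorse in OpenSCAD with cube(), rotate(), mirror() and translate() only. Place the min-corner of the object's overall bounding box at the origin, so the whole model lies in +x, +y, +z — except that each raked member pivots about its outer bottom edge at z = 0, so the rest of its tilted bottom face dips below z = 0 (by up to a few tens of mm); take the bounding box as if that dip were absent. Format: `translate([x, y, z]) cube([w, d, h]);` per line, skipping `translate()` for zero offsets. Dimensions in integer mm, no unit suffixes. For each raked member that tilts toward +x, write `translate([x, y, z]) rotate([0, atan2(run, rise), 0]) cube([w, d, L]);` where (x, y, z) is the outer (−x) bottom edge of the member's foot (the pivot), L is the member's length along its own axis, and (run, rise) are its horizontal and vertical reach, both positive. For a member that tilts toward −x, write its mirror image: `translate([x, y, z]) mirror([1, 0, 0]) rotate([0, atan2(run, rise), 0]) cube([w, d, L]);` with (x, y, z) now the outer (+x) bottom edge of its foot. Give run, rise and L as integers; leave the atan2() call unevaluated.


translate([204, 0, 595]) cube([74, 1252, 41]);
translate([0, 47, 0]) rotate([0, atan2(204, 595), 0]) cube([35, 45, 629]);
translate([482, 47, 0]) mirror([1, 0, 0]) rotate([0, atan2(204, 595), 0]) cube([35, 45, 629]);
translate([0, 1160, 0]) rotate([0, atan2(204, 595), 0]) cube([35, 45, 629]);
translate([482, 1160, 0]) mirror([1, 0, 0]) rotate([0, atan2(204, 595), 0]) cube([35, 45, 629]);


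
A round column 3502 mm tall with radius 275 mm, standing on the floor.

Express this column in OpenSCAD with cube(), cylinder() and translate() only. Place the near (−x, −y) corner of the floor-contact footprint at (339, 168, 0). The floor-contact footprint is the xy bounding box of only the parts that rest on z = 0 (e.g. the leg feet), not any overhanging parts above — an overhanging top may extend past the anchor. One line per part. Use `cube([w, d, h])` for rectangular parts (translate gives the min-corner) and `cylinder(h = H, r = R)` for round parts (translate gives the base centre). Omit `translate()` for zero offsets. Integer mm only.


translate([614, 443, 0]) cylinder(h = 3502, r = 275);


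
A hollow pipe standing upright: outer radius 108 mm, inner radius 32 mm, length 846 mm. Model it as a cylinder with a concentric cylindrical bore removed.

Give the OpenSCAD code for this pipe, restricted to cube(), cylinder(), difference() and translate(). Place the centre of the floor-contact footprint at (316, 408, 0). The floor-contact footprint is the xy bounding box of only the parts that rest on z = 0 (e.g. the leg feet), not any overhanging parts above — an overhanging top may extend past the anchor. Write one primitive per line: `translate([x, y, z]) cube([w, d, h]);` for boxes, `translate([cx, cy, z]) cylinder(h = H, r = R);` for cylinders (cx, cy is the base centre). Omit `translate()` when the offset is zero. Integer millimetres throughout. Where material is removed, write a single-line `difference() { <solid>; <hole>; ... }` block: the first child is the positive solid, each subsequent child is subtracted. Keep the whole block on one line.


difference() { translate([316, 408, 0]) cylinder(h = 846, r = 108); translate([316, 408, 0]) cylinder(h = 846, r = 32); }


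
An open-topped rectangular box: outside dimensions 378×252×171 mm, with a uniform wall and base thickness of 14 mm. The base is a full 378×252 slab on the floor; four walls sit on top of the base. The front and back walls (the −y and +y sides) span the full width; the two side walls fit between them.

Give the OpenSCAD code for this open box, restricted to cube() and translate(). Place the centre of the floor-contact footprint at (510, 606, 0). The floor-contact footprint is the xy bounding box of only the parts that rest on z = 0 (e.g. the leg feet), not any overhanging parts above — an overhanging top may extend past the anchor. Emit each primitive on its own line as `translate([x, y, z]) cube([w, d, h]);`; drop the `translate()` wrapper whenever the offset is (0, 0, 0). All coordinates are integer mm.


translate([321, 480, 0]) cube([378, 252, 14]);
translate([321, 480, 14]) cube([378, 14, 157]);
translate([321, 718, 14]) cube([378, 14, 157]);
translate([321, 494, 14]) cube([14, 224, 157]);
translate([685, 494, 14]) cube([14, 224, 157]);


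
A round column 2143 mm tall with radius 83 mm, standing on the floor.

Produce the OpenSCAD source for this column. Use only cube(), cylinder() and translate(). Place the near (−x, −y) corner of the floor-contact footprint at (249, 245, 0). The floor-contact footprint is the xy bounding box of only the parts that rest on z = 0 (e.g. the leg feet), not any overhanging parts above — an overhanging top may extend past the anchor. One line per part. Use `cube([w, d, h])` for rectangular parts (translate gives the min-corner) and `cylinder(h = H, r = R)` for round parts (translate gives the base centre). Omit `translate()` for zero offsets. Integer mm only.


translate([332, 328, 0]) cylinder(h = 2143, r = 83);


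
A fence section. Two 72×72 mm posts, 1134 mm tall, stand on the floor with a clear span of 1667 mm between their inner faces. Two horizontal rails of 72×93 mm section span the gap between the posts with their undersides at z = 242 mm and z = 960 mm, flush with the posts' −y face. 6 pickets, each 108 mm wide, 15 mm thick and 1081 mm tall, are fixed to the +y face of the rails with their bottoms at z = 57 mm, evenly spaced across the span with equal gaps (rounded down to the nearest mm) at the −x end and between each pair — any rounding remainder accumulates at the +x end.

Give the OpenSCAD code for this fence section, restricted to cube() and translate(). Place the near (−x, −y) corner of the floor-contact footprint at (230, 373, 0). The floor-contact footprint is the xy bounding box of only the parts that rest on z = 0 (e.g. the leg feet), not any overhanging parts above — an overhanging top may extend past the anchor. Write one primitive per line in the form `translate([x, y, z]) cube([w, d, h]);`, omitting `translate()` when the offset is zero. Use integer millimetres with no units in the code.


translate([230, 373, 0]) cube([72, 72, 1134]);
translate([1969, 373, 0]) cube([72, 72, 1134]);
translate([302, 373, 242]) cube([1667, 72, 93]);
translate([302, 373, 960]) cube([1667, 72, 93]);
translate([447, 445, 57]) cube([108, 15, 1081]);
translate([700, 445, 57]) cube([108, 15, 1081]);
translate([953, 445, 57]) cube([108, 15, 1081]);
translate([1206, 445, 57]) cube([108, 15, 1081]);
translate([1459, 445, 57]) cube([108, 15, 1081]);
translate([1712, 445, 57]) cube([108, 15, 1081]);


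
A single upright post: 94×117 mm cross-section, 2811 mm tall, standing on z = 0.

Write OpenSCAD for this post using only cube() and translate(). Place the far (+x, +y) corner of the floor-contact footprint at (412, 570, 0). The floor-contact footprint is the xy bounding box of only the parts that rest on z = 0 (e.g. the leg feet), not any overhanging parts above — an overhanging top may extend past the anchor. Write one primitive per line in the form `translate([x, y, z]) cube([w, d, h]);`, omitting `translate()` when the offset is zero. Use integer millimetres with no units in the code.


translate([318, 453, 0]) cube([94, 117, 2811]);


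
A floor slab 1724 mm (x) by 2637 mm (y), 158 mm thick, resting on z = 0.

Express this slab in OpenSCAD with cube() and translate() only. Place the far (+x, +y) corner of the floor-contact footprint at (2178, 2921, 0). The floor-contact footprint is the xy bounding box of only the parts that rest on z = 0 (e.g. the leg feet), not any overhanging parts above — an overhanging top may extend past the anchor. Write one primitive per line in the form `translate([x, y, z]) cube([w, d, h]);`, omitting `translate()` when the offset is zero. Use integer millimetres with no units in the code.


translate([454, 284, 0]) cube([1724, 2637, 158]);


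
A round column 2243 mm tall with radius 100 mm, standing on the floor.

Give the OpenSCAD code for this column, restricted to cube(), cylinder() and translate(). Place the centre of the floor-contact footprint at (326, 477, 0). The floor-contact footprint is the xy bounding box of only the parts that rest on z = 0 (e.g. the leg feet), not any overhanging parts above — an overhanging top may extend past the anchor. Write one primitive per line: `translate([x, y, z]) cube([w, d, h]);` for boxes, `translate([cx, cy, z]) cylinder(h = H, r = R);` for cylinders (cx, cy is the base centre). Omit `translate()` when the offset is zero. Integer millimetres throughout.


translate([326, 477, 0]) cylinder(h = 2243, r = 100);


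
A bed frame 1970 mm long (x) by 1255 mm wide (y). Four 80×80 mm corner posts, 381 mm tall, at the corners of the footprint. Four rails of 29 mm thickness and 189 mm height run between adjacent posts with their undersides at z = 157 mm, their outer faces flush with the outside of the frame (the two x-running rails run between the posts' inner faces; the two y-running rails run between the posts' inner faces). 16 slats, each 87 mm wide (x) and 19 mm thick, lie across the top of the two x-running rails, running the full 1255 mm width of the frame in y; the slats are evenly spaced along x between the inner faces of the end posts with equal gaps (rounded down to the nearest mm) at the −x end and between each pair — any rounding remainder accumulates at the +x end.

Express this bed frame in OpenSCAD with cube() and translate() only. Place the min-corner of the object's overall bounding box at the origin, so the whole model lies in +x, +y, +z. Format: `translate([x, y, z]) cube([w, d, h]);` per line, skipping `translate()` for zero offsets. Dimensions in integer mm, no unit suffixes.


cube([80, 80, 381]);
translate([0, 1175, 0]) cube([80, 80, 381]);
translate([1890, 0, 0]) cube([80, 80, 381]);
translate([1890, 1175, 0]) cube([80, 80, 381]);
translate([80, 0, 157]) cube([1810, 29, 189]);
translate([80, 1226, 157]) cube([1810, 29, 189]);
translate([0, 80, 157]) cube([29, 1095, 189]);
translate([1941, 80, 157]) cube([29, 1095, 189]);
translate([104, 0, 346]) cube([87, 1255, 19]);
translate([215, 0, 346]) cube([87, 1255, 19]);
translate([326, 0, 346]) cube([87, 1255, 19]);
translate([437, 0, 346]) cube([87, 1255, 19]);
translate([548, 0, 346]) cube([87, 1255, 19]);
translate([659, 0, 346]) cube([87, 1255, 19]);
translate([770, 0, 346]) cube([87, 1255, 19]);
translate([881, 0, 346]) cube([87, 1255, 19]);
translate([992, 0, 346]) cube([87, 1255, 19]);
translate([1103, 0, 346]) cube([87, 1255, 19]);
translate([1214, 0, 346]) cube([87, 1255, 19]);
translate([1325, 0, 346]) cube([87, 1255, 19]);
translate([1436, 0, 346]) cube([87, 1255, 19]);
translate([1547, 0, 346]) cube([87, 1255, 19]);
translate([1658, 0, 346]) cube([87, 1255, 19]);
translate([1769, 0, 346]) cube([87, 1255, 19]);


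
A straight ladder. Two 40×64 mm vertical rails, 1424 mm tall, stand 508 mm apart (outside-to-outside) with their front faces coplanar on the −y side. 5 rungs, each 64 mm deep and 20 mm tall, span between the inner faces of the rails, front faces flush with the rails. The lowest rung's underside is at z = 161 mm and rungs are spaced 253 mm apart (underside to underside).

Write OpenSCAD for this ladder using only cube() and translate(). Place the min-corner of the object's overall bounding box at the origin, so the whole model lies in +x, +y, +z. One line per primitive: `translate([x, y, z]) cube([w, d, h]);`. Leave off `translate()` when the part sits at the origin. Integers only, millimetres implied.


// rung span = 508 - 2*40 = 428
// rung[k] z = 161 + k*253
cube([40, 64, 1424]);
translate([468, 0, 0]) cube([40, 64, 1424]);
translate([40, 0, 161]) cube([428, 64, 20]);
translate([40, 0, 414]) cube([428, 64, 20]);
translate([40, 0, 667]) cube([428, 64, 20]);
translate([40, 0, 920]) cube([428, 64, 20]);
translate([40, 0, 1173]) cube([428, 64, 20]);


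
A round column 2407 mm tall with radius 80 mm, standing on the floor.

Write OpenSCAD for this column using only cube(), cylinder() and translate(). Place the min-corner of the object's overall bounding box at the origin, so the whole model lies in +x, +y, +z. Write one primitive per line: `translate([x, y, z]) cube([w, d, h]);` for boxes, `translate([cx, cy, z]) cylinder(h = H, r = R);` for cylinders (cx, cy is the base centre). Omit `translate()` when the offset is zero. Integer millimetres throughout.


translate([80, 80, 0]) cylinder(h = 2407, r = 80);


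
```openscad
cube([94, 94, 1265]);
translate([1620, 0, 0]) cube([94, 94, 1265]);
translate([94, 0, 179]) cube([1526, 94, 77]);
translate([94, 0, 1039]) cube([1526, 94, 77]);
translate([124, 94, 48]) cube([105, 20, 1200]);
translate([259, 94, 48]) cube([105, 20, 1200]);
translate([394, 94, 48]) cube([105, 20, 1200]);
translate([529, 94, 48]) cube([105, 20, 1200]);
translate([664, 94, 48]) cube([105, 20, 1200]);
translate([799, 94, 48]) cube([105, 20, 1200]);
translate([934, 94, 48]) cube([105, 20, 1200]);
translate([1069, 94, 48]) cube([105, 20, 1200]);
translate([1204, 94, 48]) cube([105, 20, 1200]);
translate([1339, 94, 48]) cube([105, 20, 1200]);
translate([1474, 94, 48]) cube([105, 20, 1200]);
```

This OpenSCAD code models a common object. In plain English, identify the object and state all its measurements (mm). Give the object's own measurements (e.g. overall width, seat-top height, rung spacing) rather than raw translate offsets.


A fence section. Two 94×94 mm posts, 1265 mm tall, stand on the floor with a clear span of 1526 mm between their inner faces. Two horizontal rails of 94×77 mm section span the gap between the posts with their undersides at z = 179 mm and z = 1039 mm, flush with the posts' −y face. 11 pickets, each 105 mm wide, 20 mm thick and 1200 mm tall, are fixed to the +y face of the rails with their bottoms at z = 48 mm, spaced across the span with a 30 mm gap after the −x post and between neighbouring pickets, with 41 mm left before the +x post.


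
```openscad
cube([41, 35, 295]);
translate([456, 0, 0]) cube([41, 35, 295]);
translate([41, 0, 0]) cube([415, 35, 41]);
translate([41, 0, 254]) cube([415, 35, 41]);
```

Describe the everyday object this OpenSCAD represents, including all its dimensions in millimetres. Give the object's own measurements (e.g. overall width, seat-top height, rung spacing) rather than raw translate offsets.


A rectangular picture frame lying in the x–z plane (depth along y). The opening is 415 mm wide (x) by 213 mm tall (z), surrounded by a border 41 mm wide on all four sides. The frame is 35 mm deep and is made of two full-height vertical stiles with two horizontal rails fitted between them.


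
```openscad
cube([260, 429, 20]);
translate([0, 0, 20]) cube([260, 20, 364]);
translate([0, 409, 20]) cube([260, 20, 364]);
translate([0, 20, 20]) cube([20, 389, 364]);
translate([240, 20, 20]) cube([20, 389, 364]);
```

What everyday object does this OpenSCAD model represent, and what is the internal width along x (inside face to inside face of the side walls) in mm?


An open box. The internal width is 220 mm.

A 260×429 base slab with four walls standing on it — an open box. The base is 260 mm wide and the walls are 20 mm thick, so the internal width is 260 − 2 × 20 = 220 mm.


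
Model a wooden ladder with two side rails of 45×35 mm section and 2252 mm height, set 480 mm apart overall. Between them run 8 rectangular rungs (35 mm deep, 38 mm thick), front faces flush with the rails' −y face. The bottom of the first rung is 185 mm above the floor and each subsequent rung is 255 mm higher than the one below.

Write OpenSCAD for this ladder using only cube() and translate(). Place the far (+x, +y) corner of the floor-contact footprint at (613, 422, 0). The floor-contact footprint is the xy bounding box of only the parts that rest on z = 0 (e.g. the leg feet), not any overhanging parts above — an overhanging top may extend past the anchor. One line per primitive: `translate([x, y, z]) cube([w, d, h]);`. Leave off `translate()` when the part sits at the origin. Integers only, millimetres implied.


translate([133, 387, 0]) cube([45, 35, 2252]);
translate([568, 387, 0]) cube([45, 35, 2252]);
translate([178, 387, 185]) cube([390, 35, 38]);
translate([178, 387, 440]) cube([390, 35, 38]);
translate([178, 387, 695]) cube([390, 35, 38]);
translate([178, 387, 950]) cube([390, 35, 38]);
translate([178, 387, 1205]) cube([390, 35, 38]);
translate([178, 387, 1460]) cube([390, 35, 38]);
translate([178, 387, 1715]) cube([390, 35, 38]);
translate([178, 387, 1970]) cube([390, 35, 38]);


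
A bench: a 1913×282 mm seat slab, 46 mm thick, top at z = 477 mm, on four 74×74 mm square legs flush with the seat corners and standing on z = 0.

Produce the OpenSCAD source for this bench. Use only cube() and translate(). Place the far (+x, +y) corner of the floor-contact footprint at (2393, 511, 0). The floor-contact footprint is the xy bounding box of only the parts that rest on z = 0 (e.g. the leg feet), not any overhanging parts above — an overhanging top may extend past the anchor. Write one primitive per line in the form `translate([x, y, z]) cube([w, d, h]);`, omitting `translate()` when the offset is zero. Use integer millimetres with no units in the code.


// leg_h = 477 − 46 = 431
translate([480, 229, 431]) cube([1913, 282, 46]);
translate([480, 229, 0]) cube([74, 74, 431]);
translate([480, 437, 0]) cube([74, 74, 431]);
translate([2319, 229, 0]) cube([74, 74, 431]);
translate([2319, 437, 0]) cube([74, 74, 431]);


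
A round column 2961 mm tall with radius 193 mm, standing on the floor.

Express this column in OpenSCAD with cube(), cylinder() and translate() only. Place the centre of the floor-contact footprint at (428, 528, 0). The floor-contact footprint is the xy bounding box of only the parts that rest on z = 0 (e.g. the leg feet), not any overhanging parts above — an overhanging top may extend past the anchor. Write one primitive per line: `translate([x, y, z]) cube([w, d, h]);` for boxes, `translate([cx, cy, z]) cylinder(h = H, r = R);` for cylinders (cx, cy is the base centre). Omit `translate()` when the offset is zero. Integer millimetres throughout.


translate([428, 528, 0]) cylinder(h = 2961, r = 193);


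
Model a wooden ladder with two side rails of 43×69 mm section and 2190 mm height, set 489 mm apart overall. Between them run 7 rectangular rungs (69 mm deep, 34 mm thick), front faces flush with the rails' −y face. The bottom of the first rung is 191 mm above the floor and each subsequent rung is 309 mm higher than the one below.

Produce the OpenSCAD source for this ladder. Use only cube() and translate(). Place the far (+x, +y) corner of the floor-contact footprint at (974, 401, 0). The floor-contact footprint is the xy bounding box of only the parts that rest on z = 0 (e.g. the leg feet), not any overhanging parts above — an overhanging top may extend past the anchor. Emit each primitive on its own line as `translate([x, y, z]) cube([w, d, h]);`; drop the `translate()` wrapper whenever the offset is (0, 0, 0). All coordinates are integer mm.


translate([485, 332, 0]) cube([43, 69, 2190]);
translate([931, 332, 0]) cube([43, 69, 2190]);
translate([528, 332, 191]) cube([403, 69, 34]);
translate([528, 332, 500]) cube([403, 69, 34]);
translate([528, 332, 809]) cube([403, 69, 34]);
translate([528, 332, 1118]) cube([403, 69, 34]);
translate([528, 332, 1427]) cube([403, 69, 34]);
translate([528, 332, 1736]) cube([403, 69, 34]);
translate([528, 332, 2045]) cube([403, 69, 34]);


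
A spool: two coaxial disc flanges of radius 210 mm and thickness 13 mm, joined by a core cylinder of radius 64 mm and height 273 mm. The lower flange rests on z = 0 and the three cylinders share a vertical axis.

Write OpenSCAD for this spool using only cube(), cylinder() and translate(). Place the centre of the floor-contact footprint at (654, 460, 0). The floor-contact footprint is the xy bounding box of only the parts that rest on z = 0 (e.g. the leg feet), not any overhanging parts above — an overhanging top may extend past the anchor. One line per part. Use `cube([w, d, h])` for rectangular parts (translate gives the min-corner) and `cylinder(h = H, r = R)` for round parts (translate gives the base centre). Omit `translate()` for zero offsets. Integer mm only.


translate([654, 460, 0]) cylinder(h = 13, r = 210);
translate([654, 460, 13]) cylinder(h = 273, r = 64);
translate([654, 460, 286]) cylinder(h = 13, r = 210);


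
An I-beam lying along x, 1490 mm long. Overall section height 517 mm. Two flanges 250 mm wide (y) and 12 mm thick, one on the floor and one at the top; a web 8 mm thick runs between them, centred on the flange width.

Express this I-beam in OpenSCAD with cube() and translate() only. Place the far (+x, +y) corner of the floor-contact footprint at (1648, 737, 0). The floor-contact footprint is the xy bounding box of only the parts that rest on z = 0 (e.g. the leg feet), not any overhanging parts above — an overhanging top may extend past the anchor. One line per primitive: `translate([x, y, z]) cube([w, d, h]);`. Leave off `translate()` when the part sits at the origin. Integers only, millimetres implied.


translate([158, 487, 0]) cube([1490, 250, 12]);
translate([158, 608, 12]) cube([1490, 8, 493]);
translate([158, 487, 505]) cube([1490, 250, 12]);


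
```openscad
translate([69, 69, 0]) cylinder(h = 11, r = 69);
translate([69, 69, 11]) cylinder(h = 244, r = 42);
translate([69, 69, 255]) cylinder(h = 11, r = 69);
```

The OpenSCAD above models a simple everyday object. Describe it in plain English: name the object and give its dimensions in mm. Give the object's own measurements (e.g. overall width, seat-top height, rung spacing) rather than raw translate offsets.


A spool: two coaxial disc flanges of radius 69 mm and thickness 11 mm, joined by a core cylinder of radius 42 mm and height 244 mm. The lower flange rests on z = 0 and the three cylinders share a vertical axis.


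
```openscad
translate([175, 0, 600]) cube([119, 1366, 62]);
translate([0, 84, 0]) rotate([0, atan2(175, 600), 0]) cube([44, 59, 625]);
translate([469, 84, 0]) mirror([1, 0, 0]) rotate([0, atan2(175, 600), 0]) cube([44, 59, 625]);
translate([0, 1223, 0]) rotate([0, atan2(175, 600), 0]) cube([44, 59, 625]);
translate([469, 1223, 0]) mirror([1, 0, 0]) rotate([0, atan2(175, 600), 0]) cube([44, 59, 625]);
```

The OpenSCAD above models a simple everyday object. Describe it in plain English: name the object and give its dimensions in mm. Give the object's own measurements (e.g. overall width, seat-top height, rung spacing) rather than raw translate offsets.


A sawhorse. A 119×1366×62 mm beam (x, y, z) sits on two A-frame leg pairs. Each pair is two raked legs of 44×59 mm section (59 mm along y) splaying symmetrically in x. Each leg rises 600 mm vertically over 175 mm of horizontal reach and is 625 mm long along its own axis. Every leg's outer bottom edge rests on the floor and its outer top edge meets a bottom edge of the beam — the left legs (tilting toward +x) meet the beam's −x bottom edge, the right legs (their mirror images, tilting toward −x) meet its +x bottom edge — so the leg tops tuck under the beam, the beam's underside is 600 mm above the floor, and the feet are 469 mm apart outside-to-outside with the beam centred between them. The two leg pairs are set in 84 mm from either end of the beam.


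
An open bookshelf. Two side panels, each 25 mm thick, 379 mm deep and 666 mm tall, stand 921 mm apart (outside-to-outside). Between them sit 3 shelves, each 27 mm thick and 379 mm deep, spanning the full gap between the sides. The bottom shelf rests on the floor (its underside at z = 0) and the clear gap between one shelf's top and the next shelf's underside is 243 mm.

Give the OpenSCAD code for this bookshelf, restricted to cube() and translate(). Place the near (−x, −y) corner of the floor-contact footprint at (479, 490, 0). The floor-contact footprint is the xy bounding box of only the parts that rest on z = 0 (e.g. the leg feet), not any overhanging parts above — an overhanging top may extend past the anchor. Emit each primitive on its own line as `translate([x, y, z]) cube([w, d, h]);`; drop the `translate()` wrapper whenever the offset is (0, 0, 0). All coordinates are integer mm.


translate([479, 490, 0]) cube([25, 379, 666]);
translate([1375, 490, 0]) cube([25, 379, 666]);
translate([504, 490, 0]) cube([871, 379, 27]);
translate([504, 490, 270]) cube([871, 379, 27]);
translate([504, 490, 540]) cube([871, 379, 27]);


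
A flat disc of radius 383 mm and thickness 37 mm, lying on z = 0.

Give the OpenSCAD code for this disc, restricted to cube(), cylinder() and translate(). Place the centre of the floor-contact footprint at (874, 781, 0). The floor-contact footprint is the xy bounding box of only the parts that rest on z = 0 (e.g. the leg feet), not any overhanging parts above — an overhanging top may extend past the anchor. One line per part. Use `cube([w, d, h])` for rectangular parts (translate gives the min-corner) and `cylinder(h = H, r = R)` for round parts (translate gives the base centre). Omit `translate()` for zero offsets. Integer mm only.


translate([874, 781, 0]) cylinder(h = 37, r = 383);


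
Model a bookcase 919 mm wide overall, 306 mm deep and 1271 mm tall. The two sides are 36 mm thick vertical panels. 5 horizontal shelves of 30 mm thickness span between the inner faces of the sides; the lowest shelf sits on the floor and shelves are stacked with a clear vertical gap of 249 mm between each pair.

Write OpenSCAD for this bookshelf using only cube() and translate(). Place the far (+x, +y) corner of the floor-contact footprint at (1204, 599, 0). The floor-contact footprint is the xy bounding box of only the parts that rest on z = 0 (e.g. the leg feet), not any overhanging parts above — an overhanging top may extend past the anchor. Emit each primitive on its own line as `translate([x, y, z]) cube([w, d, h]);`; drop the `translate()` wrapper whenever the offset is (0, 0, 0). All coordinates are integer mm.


translate([285, 293, 0]) cube([36, 306, 1271]);
translate([1168, 293, 0]) cube([36, 306, 1271]);
translate([321, 293, 0]) cube([847, 306, 30]);
translate([321, 293, 279]) cube([847, 306, 30]);
translate([321, 293, 558]) cube([847, 306, 30]);
translate([321, 293, 837]) cube([847, 306, 30]);
translate([321, 293, 1116]) cube([847, 306, 30]);


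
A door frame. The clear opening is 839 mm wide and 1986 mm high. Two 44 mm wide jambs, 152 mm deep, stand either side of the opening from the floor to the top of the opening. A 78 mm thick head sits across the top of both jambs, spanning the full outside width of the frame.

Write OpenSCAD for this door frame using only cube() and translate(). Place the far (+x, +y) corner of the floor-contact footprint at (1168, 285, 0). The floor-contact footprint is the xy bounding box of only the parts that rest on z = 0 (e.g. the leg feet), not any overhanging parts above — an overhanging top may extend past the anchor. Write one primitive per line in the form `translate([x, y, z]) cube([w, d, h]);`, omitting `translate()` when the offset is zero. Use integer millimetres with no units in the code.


translate([241, 133, 0]) cube([44, 152, 1986]);
translate([1124, 133, 0]) cube([44, 152, 1986]);
translate([241, 133, 1986]) cube([927, 152, 78]);


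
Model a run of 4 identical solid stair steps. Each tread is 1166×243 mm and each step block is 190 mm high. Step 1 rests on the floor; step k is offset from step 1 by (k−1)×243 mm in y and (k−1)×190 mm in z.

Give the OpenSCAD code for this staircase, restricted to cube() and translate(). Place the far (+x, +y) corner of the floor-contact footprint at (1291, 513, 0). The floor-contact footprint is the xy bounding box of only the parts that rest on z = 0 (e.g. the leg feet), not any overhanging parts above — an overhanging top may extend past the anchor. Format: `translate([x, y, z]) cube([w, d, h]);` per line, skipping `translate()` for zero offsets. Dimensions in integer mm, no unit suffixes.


translate([125, 270, 0]) cube([1166, 243, 190]);
translate([125, 513, 190]) cube([1166, 243, 190]);
translate([125, 756, 380]) cube([1166, 243, 190]);
translate([125, 999, 570]) cube([1166, 243, 190]);


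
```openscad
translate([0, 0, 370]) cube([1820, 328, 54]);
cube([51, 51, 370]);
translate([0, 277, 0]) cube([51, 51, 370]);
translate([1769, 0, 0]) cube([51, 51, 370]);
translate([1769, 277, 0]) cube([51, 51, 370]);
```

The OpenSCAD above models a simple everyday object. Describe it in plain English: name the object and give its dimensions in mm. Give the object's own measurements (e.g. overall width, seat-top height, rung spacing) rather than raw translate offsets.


A long wooden bench with a 1820 mm (x) × 328 mm (y) seat, 54 mm thick, its top surface 424 mm above the floor. Four 51 mm square legs at the seat corners, flush with the edges, run from z = 0 to the seat underside.


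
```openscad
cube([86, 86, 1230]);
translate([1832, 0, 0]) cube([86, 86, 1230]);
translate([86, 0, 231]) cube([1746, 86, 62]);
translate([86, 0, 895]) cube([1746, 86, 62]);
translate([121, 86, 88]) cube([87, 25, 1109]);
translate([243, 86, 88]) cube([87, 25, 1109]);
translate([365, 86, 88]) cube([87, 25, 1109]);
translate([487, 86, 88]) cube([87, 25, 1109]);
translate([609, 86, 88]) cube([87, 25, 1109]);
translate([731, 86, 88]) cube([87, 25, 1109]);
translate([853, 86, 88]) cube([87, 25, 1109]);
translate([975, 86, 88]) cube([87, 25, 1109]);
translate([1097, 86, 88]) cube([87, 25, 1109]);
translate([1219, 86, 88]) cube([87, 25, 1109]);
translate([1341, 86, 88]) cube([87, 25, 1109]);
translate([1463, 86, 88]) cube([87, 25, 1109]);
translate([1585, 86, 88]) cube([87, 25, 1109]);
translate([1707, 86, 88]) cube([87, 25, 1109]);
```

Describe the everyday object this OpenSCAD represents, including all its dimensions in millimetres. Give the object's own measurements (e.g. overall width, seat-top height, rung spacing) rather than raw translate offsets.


A fence section. Two 86×86 mm posts, 1230 mm tall, stand on the floor with a clear span of 1746 mm between their inner faces. Two horizontal rails of 86×62 mm section span the gap between the posts with their undersides at z = 231 mm and z = 895 mm, flush with the posts' −y face. 14 pickets, each 87 mm wide, 25 mm thick and 1109 mm tall, are fixed to the +y face of the rails with their bottoms at z = 88 mm, spaced across the span with a 35 mm gap after the −x post and between neighbouring pickets, with 38 mm left before the +x post.
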